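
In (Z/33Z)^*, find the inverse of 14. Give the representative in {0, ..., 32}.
14^(−1) ≡ 26 (mod 33)

Apply the extended Euclidean algorithm to (33, 14), tracking rows (r, s, t) with s·33 + t·14 = r. Each division r_prev = q·r_cur + r_new produces the new row as (previous row) − q·(current row):
  row A: (33, 1, 0)   [1·33 + 0·14 = 33]
  row B: (14, 0, 1)   [0·33 + 1·14 = 14]
  33 = 2·14 + 5   → row C = row A − 2·row B = (5, 1, −2)   [check: 1·33 − 2·14 = 5]
  14 = 2·5 + 4   → row D = row B − 2·row C = (4, −2, 5)   [check: −2·33 + 5·14 = 4]
  5 = 1·4 + 1   → row E = row C − 1·row D = (1, 3, −7)   [check: 3·33 − 7·14 = 1]
  4 = 4·1 + 0   → remainder 0, stop. gcd = 1 (last nonzero row E).
The gcd is 1, so 14 is invertible mod 33. The last nonzero row gives 3·33 − 7·14 = 1, so t = −7. So 14^(−1) ≡ −7 ≡ 26 (mod 33). Verify: 14 · 26 = 364 ≡ 1 (mod 33). ✓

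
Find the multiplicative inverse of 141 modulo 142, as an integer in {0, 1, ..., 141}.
141^(−1) ≡ 141 (mod 142)

Apply the extended Euclidean algorithm to (142, 141), tracking rows (r, s, t) with s·142 + t·141 = r. Each division r_prev = q·r_cur + r_new produces the new row as (previous row) − q·(current row):
  row A: (142, 1, 0)   [1·142 + 0·141 = 142]
  row B: (141, 0, 1)   [0·142 + 1·141 = 141]
  142 = 1·141 + 1   → row C = row A − 1·row B = (1, 1, −1)   [check: 1·142 − 1·141 = 1]
  141 = 141·1 + 0   → remainder 0, stop. gcd = 1 (last nonzero row C).
The gcd is 1, so 141 is invertible mod 142. The last nonzero row gives 1·142 − 1·141 = 1, so t = −1. So 141^(−1) ≡ −1 ≡ 141 (mod 142). Verify: 141 · 141 = 19881 ≡ 1 (mod 142). ✓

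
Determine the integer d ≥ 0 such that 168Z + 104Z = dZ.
(168, 104) = (8); d = 8

In the PID Z, (a, b) is generated by gcd(a, b). Compute gcd(168, 104) with the extended Euclidean algorithm, tracking rows (r, s, t) with s·168 + t·104 = r:
  row A: (168, 1, 0)   [1·168 + 0·104 = 168]
  row B: (104, 0, 1)   [0·168 + 1·104 = 104]
  168 = 1·104 + 64   → row C = row A − 1·row B = (64, 1, −1)   [check: 1·168 − 1·104 = 64]
  104 = 1·64 + 40   → row D = row B − 1·row C = (40, −1, 2)   [check: −1·168 + 2·104 = 40]
  64 = 1·40 + 24   → row E = row C − 1·row D = (24, 2, −3)   [check: 2·168 − 3·104 = 24]
  40 = 1·24 + 16   → row F = row D − 1·row E = (16, −3, 5)   [check: −3·168 + 5·104 = 16]
  24 = 1·16 + 8   → row G = row E − 1·row F = (8, 5, −8)   [check: 5·168 − 8·104 = 8]
  16 = 2·8 + 0   → remainder 0, stop. gcd = 8 (last nonzero row G).
So gcd(168, 104) = 8, with Bézout identity 5·168 − 8·104 = 8. Containment (⊇): the Bézout identity exhibits 8 as an element of (168, 104), giving (8) ⊆ (168, 104). Containment (⊆): since 8 | 168 and 8 | 104 (168 = 8·21, 104 = 8·13), every Z-linear combination of 168 and 104 is divisible by 8, so (168, 104) ⊆ (8). Therefore (168, 104) = (8), d = 8.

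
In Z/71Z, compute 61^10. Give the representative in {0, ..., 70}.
Use repeated squaring. Binary(10) = 1010. Walk through the bits of the exponent 10 left-to-right: at each bit after the leading one, square the running value, then multiply by 61 if the bit is 1 (always reducing mod 71):
  bit 1 = 1 (leading): start with 61.
  bit 2 = 0: square 61^2 = 3721 ≡ 29 (mod 71).
  bit 3 = 1: square 29^2 = 841 ≡ 60; bit is 1, so multiply 60·61 = 3660 ≡ 39 (mod 71).
  bit 4 = 0: square 39^2 = 1521 ≡ 30 (mod 71).
Final value: 61^10 ≡ 30 (mod 71).

Final answer: 30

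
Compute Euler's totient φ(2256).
φ(2256) = 736

φ is multiplicative, with φ(p^e) = p^e − p^(e−1). Factorise 2256 = 2^4 · 3 · 47. Then
  φ(2256) = (2^4 − 2^3) · (3 − 1) · (47 − 1) = 8 · 2 · 46 = 736.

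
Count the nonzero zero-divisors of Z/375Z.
Z/375Z has 174 nonzero zero-divisors

In Z/375Z each nonzero element is either a unit (gcd with 375 is 1) or a zero-divisor (gcd > 1). The number of units is φ(375): factorise 375 = 3 · 5^3, so φ(375) = (3 − 1) · (5^3 − 5^2) = 2 · 100 = 200. The nonzero elements number 375 − 1 = 374. Hence the nonzero zero-divisors number 374 − 200 = 174.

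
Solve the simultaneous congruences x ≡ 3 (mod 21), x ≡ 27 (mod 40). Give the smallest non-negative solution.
The moduli 21, 40 are pairwise coprime, so by the CRT there is a unique solution mod 21·40 = 840.
Solve by successive substitution. Start with x ≡ 3 (mod 21).
  Combine with x ≡ 27 (mod 40): write x = 3 + 21·t and require 3 + 21·t ≡ 27 (mod 40), i.e. 21·t ≡ 27 − 3 ≡ 24 (mod 40). Since 21^(−1) ≡ 21 (mod 40), t ≡ 21·24 ≡ 24 (mod 40). So x ≡ 3 + 21·24 = 507 (mod 840).
Unique solution in [0, 840): x = 507.

Final answer: x ≡ 507 (mod 840); the representative in [0, 840) is 507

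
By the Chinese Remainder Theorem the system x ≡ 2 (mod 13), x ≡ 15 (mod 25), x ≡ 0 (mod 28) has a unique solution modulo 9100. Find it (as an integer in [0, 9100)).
The moduli 13, 25, 28 are pairwise coprime, so by the CRT there is a unique solution mod 13·25·28 = 9100.
Solve by successive substitution. Start with x ≡ 2 (mod 13).
  Combine with x ≡ 15 (mod 25): write x = 2 + 13·t and require 2 + 13·t ≡ 15 (mod 25), i.e. 13·t ≡ 15 − 2 ≡ 13 (mod 25). Since 13^(−1) ≡ 2 (mod 25), t ≡ 2·13 ≡ 1 (mod 25). So x ≡ 2 + 13·1 = 15 (mod 325).
  Combine with x ≡ 0 (mod 28): write x = 15 + 325·t and require 15 + 325·t ≡ 0 (mod 28), i.e. 325·t ≡ 0 − 15 ≡ 13 (mod 28). Since 325^(−1) ≡ 5 (mod 28) (325 ≡ 17 (mod 28)), t ≡ 5·13 ≡ 9 (mod 28). So x ≡ 15 + 325·9 = 2940 (mod 9100).
Unique solution in [0, 9100): x = 2940.

Final answer: x ≡ 2940 (mod 9100); the representative in [0, 9100) is 2940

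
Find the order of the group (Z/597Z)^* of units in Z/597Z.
(Z/597Z)^* consists of the classes a with gcd(a, 597) = 1, so its order is φ(597). φ is multiplicative, with φ(p^e) = p^e − p^(e−1). Factorise 597 = 3 · 199. Then
  φ(597) = (3 − 1) · (199 − 1) = 2 · 198 = 396.
Thus |(Z/597Z)^*| = 396.

Final answer: |(Z/597Z)^*| = 396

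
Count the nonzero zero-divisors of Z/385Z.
In Z/385Z each nonzero element is either a unit (gcd with 385 is 1) or a zero-divisor (gcd > 1). The number of units is φ(385): factorise 385 = 5 · 7 · 11, so φ(385) = (5 − 1) · (7 − 1) · (11 − 1) = 4 · 6 · 10 = 240. The nonzero elements number 385 − 1 = 384. Hence the nonzero zero-divisors number 384 − 240 = 144.

Final answer: Z/385Z has 144 nonzero zero-divisors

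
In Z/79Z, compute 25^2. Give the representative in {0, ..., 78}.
Use repeated squaring. Binary(2) = 10. Walk through the bits of the exponent 2 left-to-right: at each bit after the leading one, square the running value, then multiply by 25 if the bit is 1 (always reducing mod 79):
  bit 1 = 1 (leading): start with 25.
  bit 2 = 0: square 25^2 = 625 ≡ 72 (mod 79).
Final value: 25^2 ≡ 72 (mod 79).

Final answer: 72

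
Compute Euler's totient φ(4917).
φ is multiplicative, with φ(p^e) = p^e − p^(e−1). Factorise 4917 = 3 · 11 · 149. Then
  φ(4917) = (3 − 1) · (11 − 1) · (149 − 1) = 2 · 10 · 148 = 2960.

Final answer: φ(4917) = 2960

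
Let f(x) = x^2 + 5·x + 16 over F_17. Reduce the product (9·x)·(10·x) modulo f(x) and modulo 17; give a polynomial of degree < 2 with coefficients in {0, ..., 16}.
a · b ≡ 9·x + 5 (mod f(x))

Multiply as integer polynomials: a · b = 90·x^2. Reducing coefficients mod 17: a · b ≡ 5·x^2. Now divide by f(x) = x^2 + 5·x + 16 in F_17[x], eliminating the leading term at each step:
  leading term 5·x^2: subtract (5)·f(x) = 5·x^2 + 8·x + 12, leaving 9·x + 5 (coefficients mod 17)
The degree is now < 2, so this is the remainder. Hence a · b ≡ 9·x + 5 in F_17[x]/(f).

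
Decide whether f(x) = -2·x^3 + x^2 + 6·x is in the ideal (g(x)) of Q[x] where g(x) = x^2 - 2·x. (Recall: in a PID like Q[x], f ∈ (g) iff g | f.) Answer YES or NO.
YES

In Q[x] the ideal (g) consists of all multiples of g, so f ∈ (g) iff g | f, i.e. iff the remainder of f on division by g is 0. Divide f by g (g is monic, so eliminate the leading term of the running remainder at each step):
  leading term -2·x^3: subtract (-2·x)·g(x) = -2·x^3 + 4·x^2, leaving -3·x^2 + 6·x
  leading term -3·x^2: subtract (-3)·g(x) = -3·x^2 + 6·x, leaving 0
The remainder is 0, so f(x) = g(x) · h(x) with h(x) = -2·x - 3. Hence g | f, i.e. f ∈ (g).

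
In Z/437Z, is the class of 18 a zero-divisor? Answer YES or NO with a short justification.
NO

gcd(18, 437) = 1, so 18 is a unit in Z/437Z (it has a multiplicative inverse). A unit cannot be a zero-divisor: if 18·b ≡ 0 then multiplying both sides by 18^(−1) gives b ≡ 0. So 18 is not a zero-divisor.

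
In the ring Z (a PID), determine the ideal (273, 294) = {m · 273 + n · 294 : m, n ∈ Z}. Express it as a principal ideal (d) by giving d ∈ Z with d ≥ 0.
(273, 294) = (21); d = 21

In the PID Z, (a, b) is generated by gcd(a, b). Compute gcd(294, 273) with the extended Euclidean algorithm, tracking rows (r, s, t) with s·294 + t·273 = r:
  row A: (294, 1, 0)   [1·294 + 0·273 = 294]
  row B: (273, 0, 1)   [0·294 + 1·273 = 273]
  294 = 1·273 + 21   → row C = row A − 1·row B = (21, 1, −1)   [check: 1·294 − 1·273 = 21]
  273 = 13·21 + 0   → remainder 0, stop. gcd = 21 (last nonzero row C).
So gcd(273, 294) = 21, with Bézout identity 1·294 − 1·273 = 21. Containment (⊇): the Bézout identity exhibits 21 as an element of (273, 294), giving (21) ⊆ (273, 294). Containment (⊆): since 21 | 273 and 21 | 294 (273 = 21·13, 294 = 21·14), every Z-linear combination of 273 and 294 is divisible by 21, so (273, 294) ⊆ (21). Therefore (273, 294) = (21), d = 21.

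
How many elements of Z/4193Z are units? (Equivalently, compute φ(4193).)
An element a ∈ Z/4193Z is a unit iff gcd(a, 4193) = 1, so the number of units is φ(4193). φ is multiplicative, with φ(p^e) = p^e − p^(e−1). Factorise 4193 = 7 · 599. Then
  φ(4193) = (7 − 1) · (599 − 1) = 6 · 598 = 3588.

Final answer: Z/4193Z has φ(4193) = 3588 units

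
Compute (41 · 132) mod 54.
12

Reduce the factors first: 132 ≡ 24 (mod 54), so 41 · 132 ≡ 41 · 24 (mod 54). 41 · 24 = 984. Dividing by 54: 984 = 18·54 + 12. So (41 · 132) mod 54 = 12.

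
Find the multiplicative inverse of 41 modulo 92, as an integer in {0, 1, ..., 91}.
41^(−1) ≡ 9 (mod 92)

Apply the extended Euclidean algorithm to (92, 41), tracking rows (r, s, t) with s·92 + t·41 = r. Each division r_prev = q·r_cur + r_new produces the new row as (previous row) − q·(current row):
  row A: (92, 1, 0)   [1·92 + 0·41 = 92]
  row B: (41, 0, 1)   [0·92 + 1·41 = 41]
  92 = 2·41 + 10   → row C = row A − 2·row B = (10, 1, −2)   [check: 1·92 − 2·41 = 10]
  41 = 4·10 + 1   → row D = row B − 4·row C = (1, −4, 9)   [check: −4·92 + 9·41 = 1]
  10 = 10·1 + 0   → remainder 0, stop. gcd = 1 (last nonzero row D).
The gcd is 1, so 41 is invertible mod 92. The last nonzero row gives −4·92 + 9·41 = 1, so t = 9. So 41^(−1) ≡ 9 (mod 92). Verify: 41 · 9 = 369 ≡ 1 (mod 92). ✓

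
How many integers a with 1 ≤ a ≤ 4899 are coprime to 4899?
3080

The number of a ∈ {1, ..., 4899} with gcd(a, 4899) = 1 is by definition Euler's totient φ(4899). φ is multiplicative, with φ(p^e) = p^e − p^(e−1). Factorise 4899 = 3 · 23 · 71. Then
  φ(4899) = (3 − 1) · (23 − 1) · (71 − 1) = 2 · 22 · 70 = 3080.
So there are 3080 such integers.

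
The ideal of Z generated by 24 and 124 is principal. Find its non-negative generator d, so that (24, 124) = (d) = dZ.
(24, 124) = (4); d = 4

In the PID Z, (a, b) is generated by gcd(a, b). Compute gcd(124, 24) with the extended Euclidean algorithm, tracking rows (r, s, t) with s·124 + t·24 = r:
  row A: (124, 1, 0)   [1·124 + 0·24 = 124]
  row B: (24, 0, 1)   [0·124 + 1·24 = 24]
  124 = 5·24 + 4   → row C = row A − 5·row B = (4, 1, −5)   [check: 1·124 − 5·24 = 4]
  24 = 6·4 + 0   → remainder 0, stop. gcd = 4 (last nonzero row C).
So gcd(24, 124) = 4, with Bézout identity 1·124 − 5·24 = 4. Containment (⊇): the Bézout identity exhibits 4 as an element of (24, 124), giving (4) ⊆ (24, 124). Containment (⊆): since 4 | 24 and 4 | 124 (24 = 4·6, 124 = 4·31), every Z-linear combination of 24 and 124 is divisible by 4, so (24, 124) ⊆ (4). Therefore (24, 124) = (4), d = 4.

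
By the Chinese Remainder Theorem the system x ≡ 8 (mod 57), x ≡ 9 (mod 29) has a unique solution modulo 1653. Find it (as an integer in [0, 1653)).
x ≡ 1604 (mod 1653); the representative in [0, 1653) is 1604

The moduli 57, 29 are pairwise coprime, so by the CRT there is a unique solution mod 57·29 = 1653.
Solve by successive substitution. Start with x ≡ 8 (mod 57).
  Combine with x ≡ 9 (mod 29): write x = 8 + 57·t and require 8 + 57·t ≡ 9 (mod 29), i.e. 57·t ≡ 9 − 8 ≡ 1 (mod 29). Since 57^(−1) ≡ 28 (mod 29) (57 ≡ 28 (mod 29)), t ≡ 28·1 ≡ 28 (mod 29). So x ≡ 8 + 57·28 = 1604 (mod 1653).
Unique solution in [0, 1653): x = 1604.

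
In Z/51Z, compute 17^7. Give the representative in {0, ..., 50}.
17

Use repeated squaring. Binary(7) = 111. Walk through the bits of the exponent 7 left-to-right: at each bit after the leading one, square the running value, then multiply by 17 if the bit is 1 (always reducing mod 51):
  bit 1 = 1 (leading): start with 17.
  bit 2 = 1: square 17^2 = 289 ≡ 34; bit is 1, so multiply 34·17 = 578 ≡ 17 (mod 51).
  bit 3 = 1: square 17^2 = 289 ≡ 34; bit is 1, so multiply 34·17 = 578 ≡ 17 (mod 51).
Final value: 17^7 ≡ 17 (mod 51).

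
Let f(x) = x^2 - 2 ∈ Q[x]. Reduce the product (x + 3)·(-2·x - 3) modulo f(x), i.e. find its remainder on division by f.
a · b ≡ -9·x - 13 (mod f(x))

First multiply in Q[x] without reducing: a · b = -2·x^2 - 9·x - 9. Now divide by f(x) = x^2 - 2, eliminating the leading term at each step:
  leading term -2·x^2: subtract (-2)·f(x) = 4 - 2·x^2, leaving -9·x - 13
The degree is now < 2, so this is the remainder. Hence a · b ≡ -9·x - 13 in Q[x]/(f).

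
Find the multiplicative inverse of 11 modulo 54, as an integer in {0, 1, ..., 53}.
Apply the extended Euclidean algorithm to (54, 11), tracking rows (r, s, t) with s·54 + t·11 = r. Each division r_prev = q·r_cur + r_new produces the new row as (previous row) − q·(current row):
  row A: (54, 1, 0)   [1·54 + 0·11 = 54]
  row B: (11, 0, 1)   [0·54 + 1·11 = 11]
  54 = 4·11 + 10   → row C = row A − 4·row B = (10, 1, −4)   [check: 1·54 − 4·11 = 10]
  11 = 1·10 + 1   → row D = row B − 1·row C = (1, −1, 5)   [check: −1·54 + 5·11 = 1]
  10 = 10·1 + 0   → remainder 0, stop. gcd = 1 (last nonzero row D).
The gcd is 1, so 11 is invertible mod 54. The last nonzero row gives −1·54 + 5·11 = 1, so t = 5. So 11^(−1) ≡ 5 (mod 54). Verify: 11 · 5 = 55 ≡ 1 (mod 54). ✓

Final answer: 11^(−1) ≡ 5 (mod 54)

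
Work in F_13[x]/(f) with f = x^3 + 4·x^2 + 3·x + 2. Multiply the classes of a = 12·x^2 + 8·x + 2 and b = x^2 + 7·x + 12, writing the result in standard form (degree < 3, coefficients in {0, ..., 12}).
a · b ≡ 3·x^2 + 6·x + 1 (mod f(x))

Multiply as integer polynomials: a · b = 12·x^4 + 92·x^3 + 202·x^2 + 110·x + 24. Reducing coefficients mod 13: a · b ≡ 12·x^4 + x^3 + 7·x^2 + 6·x + 11. Now divide by f(x) = x^3 + 4·x^2 + 3·x + 2 in F_13[x], eliminating the leading term at each step:
  leading term 12·x^4: subtract (12·x)·f(x) = 12·x^4 + 9·x^3 + 10·x^2 + 11·x, leaving 5·x^3 + 10·x^2 + 8·x + 11 (coefficients mod 13)
  leading term 5·x^3: subtract (5)·f(x) = 5·x^3 + 7·x^2 + 2·x + 10, leaving 3·x^2 + 6·x + 1 (coefficients mod 13)
The degree is now < 3, so this is the remainder. Hence a · b ≡ 3·x^2 + 6·x + 1 in F_13[x]/(f).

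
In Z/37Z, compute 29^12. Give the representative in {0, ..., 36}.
1

Use repeated squaring. Binary(12) = 1100. Walk through the bits of the exponent 12 left-to-right: at each bit after the leading one, square the running value, then multiply by 29 if the bit is 1 (always reducing mod 37):
  bit 1 = 1 (leading): start with 29.
  bit 2 = 1: square 29^2 = 841 ≡ 27; bit is 1, so multiply 27·29 = 783 ≡ 6 (mod 37).
  bit 3 = 0: square 6^2 = 36 (mod 37).
  bit 4 = 0: square 36^2 = 1296 ≡ 1 (mod 37).
Final value: 29^12 ≡ 1 (mod 37).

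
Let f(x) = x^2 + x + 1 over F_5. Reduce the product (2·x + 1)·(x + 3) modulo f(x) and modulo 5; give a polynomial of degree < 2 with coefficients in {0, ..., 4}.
Multiply as integer polynomials: a · b = 2·x^2 + 7·x + 3. Reducing coefficients mod 5: a · b ≡ 2·x^2 + 2·x + 3. Now divide by f(x) = x^2 + x + 1 in F_5[x], eliminating the leading term at each step:
  leading term 2·x^2: subtract (2)·f(x) = 2·x^2 + 2·x + 2, leaving 1 (coefficients mod 5)
The degree is now < 2, so this is the remainder. Hence a · b ≡ 1 in F_5[x]/(f).

Final answer: a · b ≡ 1 (mod f(x))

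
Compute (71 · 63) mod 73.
20

Both factors are already reduced mod 73. 71 · 63 = 4473. Dividing by 73: 4473 = 61·73 + 20. So (71 · 63) mod 73 = 20.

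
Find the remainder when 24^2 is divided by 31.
18

Use repeated squaring. Binary(2) = 10. Walk through the bits of the exponent 2 left-to-right: at each bit after the leading one, square the running value, then multiply by 24 if the bit is 1 (always reducing mod 31):
  bit 1 = 1 (leading): start with 24.
  bit 2 = 0: square 24^2 = 576 ≡ 18 (mod 31).
Final value: 24^2 ≡ 18 (mod 31).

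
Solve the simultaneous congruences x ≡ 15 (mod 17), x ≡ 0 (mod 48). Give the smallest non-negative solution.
x ≡ 576 (mod 816); the representative in [0, 816) is 576

The moduli 17, 48 are pairwise coprime, so by the CRT there is a unique solution mod 17·48 = 816.
Solve by successive substitution. Start with x ≡ 15 (mod 17).
  Combine with x ≡ 0 (mod 48): write x = 15 + 17·t and require 15 + 17·t ≡ 0 (mod 48), i.e. 17·t ≡ 0 − 15 ≡ 33 (mod 48). Since 17^(−1) ≡ 17 (mod 48), t ≡ 17·33 ≡ 33 (mod 48). So x ≡ 15 + 17·33 = 576 (mod 816).
Unique solution in [0, 816): x = 576.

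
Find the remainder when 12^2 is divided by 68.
Use repeated squaring. Binary(2) = 10. Walk through the bits of the exponent 2 left-to-right: at each bit after the leading one, square the running value, then multiply by 12 if the bit is 1 (always reducing mod 68):
  bit 1 = 1 (leading): start with 12.
  bit 2 = 0: square 12^2 = 144 ≡ 8 (mod 68).
Final value: 12^2 ≡ 8 (mod 68).

Final answer: 8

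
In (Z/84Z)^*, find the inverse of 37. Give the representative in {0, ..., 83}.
Apply the extended Euclidean algorithm to (84, 37), tracking rows (r, s, t) with s·84 + t·37 = r. Each division r_prev = q·r_cur + r_new produces the new row as (previous row) − q·(current row):
  row A: (84, 1, 0)   [1·84 + 0·37 = 84]
  row B: (37, 0, 1)   [0·84 + 1·37 = 37]
  84 = 2·37 + 10   → row C = row A − 2·row B = (10, 1, −2)   [check: 1·84 − 2·37 = 10]
  37 = 3·10 + 7   → row D = row B − 3·row C = (7, −3, 7)   [check: −3·84 + 7·37 = 7]
  10 = 1·7 + 3   → row E = row C − 1·row D = (3, 4, −9)   [check: 4·84 − 9·37 = 3]
  7 = 2·3 + 1   → row F = row D − 2·row E = (1, −11, 25)   [check: −11·84 + 25·37 = 1]
  3 = 3·1 + 0   → remainder 0, stop. gcd = 1 (last nonzero row F).
The gcd is 1, so 37 is invertible mod 84. The last nonzero row gives −11·84 + 25·37 = 1, so t = 25. So 37^(−1) ≡ 25 (mod 84). Verify: 37 · 25 = 925 ≡ 1 (mod 84). ✓

Final answer: 37^(−1) ≡ 25 (mod 84)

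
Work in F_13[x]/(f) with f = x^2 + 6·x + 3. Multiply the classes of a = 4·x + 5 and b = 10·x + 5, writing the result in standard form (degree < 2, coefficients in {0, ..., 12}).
Multiply as integer polynomials: a · b = 40·x^2 + 70·x + 25. Reducing coefficients mod 13: a · b ≡ x^2 + 5·x + 12. Now divide by f(x) = x^2 + 6·x + 3 in F_13[x], eliminating the leading term at each step:
  leading term x^2: subtract (1)·f(x) = x^2 + 6·x + 3, leaving 12·x + 9 (coefficients mod 13)
The degree is now < 2, so this is the remainder. Hence a · b ≡ 12·x + 9 in F_13[x]/(f).

Final answer: a · b ≡ 12·x + 9 (mod f(x))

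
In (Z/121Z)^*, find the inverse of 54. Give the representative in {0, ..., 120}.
54^(−1) ≡ 65 (mod 121)

Apply the extended Euclidean algorithm to (121, 54), tracking rows (r, s, t) with s·121 + t·54 = r. Each division r_prev = q·r_cur + r_new produces the new row as (previous row) − q·(current row):
  row A: (121, 1, 0)   [1·121 + 0·54 = 121]
  row B: (54, 0, 1)   [0·121 + 1·54 = 54]
  121 = 2·54 + 13   → row C = row A − 2·row B = (13, 1, −2)   [check: 1·121 − 2·54 = 13]
  54 = 4·13 + 2   → row D = row B − 4·row C = (2, −4, 9)   [check: −4·121 + 9·54 = 2]
  13 = 6·2 + 1   → row E = row C − 6·row D = (1, 25, −56)   [check: 25·121 − 56·54 = 1]
  2 = 2·1 + 0   → remainder 0, stop. gcd = 1 (last nonzero row E).
The gcd is 1, so 54 is invertible mod 121. The last nonzero row gives 25·121 − 56·54 = 1, so t = −56. So 54^(−1) ≡ −56 ≡ 65 (mod 121). Verify: 54 · 65 = 3510 ≡ 1 (mod 121). ✓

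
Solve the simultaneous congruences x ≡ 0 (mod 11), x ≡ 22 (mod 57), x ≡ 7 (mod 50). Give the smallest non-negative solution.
x ≡ 3157 (mod 31350); the representative in [0, 31350) is 3157

The moduli 11, 57, 50 are pairwise coprime, so by the CRT there is a unique solution mod 11·57·50 = 31350.
Solve by successive substitution. Start with x ≡ 0 (mod 11).
  Combine with x ≡ 22 (mod 57): write x = 11·t and require 11·t ≡ 22 (mod 57). Since 11^(−1) ≡ 26 (mod 57), t ≡ 26·22 ≡ 2 (mod 57). So x ≡ 11·2 = 22 (mod 627).
  Combine with x ≡ 7 (mod 50): write x = 22 + 627·t and require 22 + 627·t ≡ 7 (mod 50), i.e. 627·t ≡ 7 − 22 ≡ 35 (mod 50). Since 627^(−1) ≡ 13 (mod 50) (627 ≡ 27 (mod 50)), t ≡ 13·35 ≡ 5 (mod 50). So x ≡ 22 + 627·5 = 3157 (mod 31350).
Unique solution in [0, 31350): x = 3157.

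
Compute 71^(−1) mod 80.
71^(−1) ≡ 71 (mod 80)

Apply the extended Euclidean algorithm to (80, 71), tracking rows (r, s, t) with s·80 + t·71 = r. Each division r_prev = q·r_cur + r_new produces the new row as (previous row) − q·(current row):
  row A: (80, 1, 0)   [1·80 + 0·71 = 80]
  row B: (71, 0, 1)   [0·80 + 1·71 = 71]
  80 = 1·71 + 9   → row C = row A − 1·row B = (9, 1, −1)   [check: 1·80 − 1·71 = 9]
  71 = 7·9 + 8   → row D = row B − 7·row C = (8, −7, 8)   [check: −7·80 + 8·71 = 8]
  9 = 1·8 + 1   → row E = row C − 1·row D = (1, 8, −9)   [check: 8·80 − 9·71 = 1]
  8 = 8·1 + 0   → remainder 0, stop. gcd = 1 (last nonzero row E).
The gcd is 1, so 71 is invertible mod 80. The last nonzero row gives 8·80 − 9·71 = 1, so t = −9. So 71^(−1) ≡ −9 ≡ 71 (mod 80). Verify: 71 · 71 = 5041 ≡ 1 (mod 80). ✓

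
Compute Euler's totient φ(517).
φ(517) = 460

φ is multiplicative, with φ(p^e) = p^e − p^(e−1). Factorise 517 = 11 · 47. Then
  φ(517) = (11 − 1) · (47 − 1) = 10 · 46 = 460.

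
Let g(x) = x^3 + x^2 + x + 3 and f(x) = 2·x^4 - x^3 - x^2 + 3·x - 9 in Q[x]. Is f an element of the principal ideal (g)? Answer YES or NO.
In Q[x] the ideal (g) consists of all multiples of g, so f ∈ (g) iff g | f, i.e. iff the remainder of f on division by g is 0. Divide f by g (g is monic, so eliminate the leading term of the running remainder at each step):
  leading term 2·x^4: subtract (2·x)·g(x) = 2·x^4 + 2·x^3 + 2·x^2 + 6·x, leaving -3·x^3 - 3·x^2 - 3·x - 9
  leading term -3·x^3: subtract (-3)·g(x) = -3·x^3 - 3·x^2 - 3·x - 9, leaving 0
The remainder is 0, so f(x) = g(x) · h(x) with h(x) = 2·x - 3. Hence g | f, i.e. f ∈ (g).

Final answer: YES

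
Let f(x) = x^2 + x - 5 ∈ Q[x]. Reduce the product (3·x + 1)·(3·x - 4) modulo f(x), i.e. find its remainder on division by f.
First multiply in Q[x] without reducing: a · b = 9·x^2 - 9·x - 4. Now divide by f(x) = x^2 + x - 5, eliminating the leading term at each step:
  leading term 9·x^2: subtract (9)·f(x) = 9·x^2 + 9·x - 45, leaving 41 - 18·x
The degree is now < 2, so this is the remainder. Hence a · b ≡ 41 - 18·x in Q[x]/(f).

Final answer: a · b ≡ 41 - 18·x (mod f(x))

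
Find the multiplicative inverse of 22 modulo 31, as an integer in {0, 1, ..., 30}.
22^(−1) ≡ 24 (mod 31)

Apply the extended Euclidean algorithm to (31, 22), tracking rows (r, s, t) with s·31 + t·22 = r. Each division r_prev = q·r_cur + r_new produces the new row as (previous row) − q·(current row):
  row A: (31, 1, 0)   [1·31 + 0·22 = 31]
  row B: (22, 0, 1)   [0·31 + 1·22 = 22]
  31 = 1·22 + 9   → row C = row A − 1·row B = (9, 1, −1)   [check: 1·31 − 1·22 = 9]
  22 = 2·9 + 4   → row D = row B − 2·row C = (4, −2, 3)   [check: −2·31 + 3·22 = 4]
  9 = 2·4 + 1   → row E = row C − 2·row D = (1, 5, −7)   [check: 5·31 − 7·22 = 1]
  4 = 4·1 + 0   → remainder 0, stop. gcd = 1 (last nonzero row E).
The gcd is 1, so 22 is invertible mod 31. The last nonzero row gives 5·31 − 7·22 = 1, so t = −7. So 22^(−1) ≡ −7 ≡ 24 (mod 31). Verify: 22 · 24 = 528 ≡ 1 (mod 31). ✓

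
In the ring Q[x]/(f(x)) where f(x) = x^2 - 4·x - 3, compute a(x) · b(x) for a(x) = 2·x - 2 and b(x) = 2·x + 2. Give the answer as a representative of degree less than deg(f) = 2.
First multiply in Q[x] without reducing: a · b = 4·x^2 - 4. Now divide by f(x) = x^2 - 4·x - 3, eliminating the leading term at each step:
  leading term 4·x^2: subtract (4)·f(x) = 4·x^2 - 16·x - 12, leaving 16·x + 8
The degree is now < 2, so this is the remainder. Hence a · b ≡ 16·x + 8 in Q[x]/(f).

Final answer: a · b ≡ 16·x + 8 (mod f(x))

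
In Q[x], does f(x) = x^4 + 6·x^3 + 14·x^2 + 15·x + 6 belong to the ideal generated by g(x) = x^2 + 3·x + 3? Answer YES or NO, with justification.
YES

In Q[x] the ideal (g) consists of all multiples of g, so f ∈ (g) iff g | f, i.e. iff the remainder of f on division by g is 0. Divide f by g (g is monic, so eliminate the leading term of the running remainder at each step):
  leading term x^4: subtract (x^2)·g(x) = x^4 + 3·x^3 + 3·x^2, leaving 3·x^3 + 11·x^2 + 15·x + 6
  leading term 3·x^3: subtract (3·x)·g(x) = 3·x^3 + 9·x^2 + 9·x, leaving 2·x^2 + 6·x + 6
  leading term 2·x^2: subtract (2)·g(x) = 2·x^2 + 6·x + 6, leaving 0
The remainder is 0, so f(x) = g(x) · h(x) with h(x) = x^2 + 3·x + 2. Hence g | f, i.e. f ∈ (g).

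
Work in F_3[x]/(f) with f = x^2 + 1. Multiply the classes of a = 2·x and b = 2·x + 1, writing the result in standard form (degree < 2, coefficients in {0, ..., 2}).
a · b ≡ 2·x + 2 (mod f(x))

Multiply as integer polynomials: a · b = 4·x^2 + 2·x. Reducing coefficients mod 3: a · b ≡ x^2 + 2·x. Now divide by f(x) = x^2 + 1 in F_3[x], eliminating the leading term at each step:
  leading term x^2: subtract (1)·f(x) = x^2 + 1, leaving 2·x + 2 (coefficients mod 3)
The degree is now < 2, so this is the remainder. Hence a · b ≡ 2·x + 2 in F_3[x]/(f).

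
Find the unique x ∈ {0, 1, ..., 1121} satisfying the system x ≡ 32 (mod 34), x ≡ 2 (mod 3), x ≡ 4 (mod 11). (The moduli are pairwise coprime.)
x ≡ 950 (mod 1122); the representative in [0, 1122) is 950

The moduli 34, 3, 11 are pairwise coprime, so by the CRT there is a unique solution mod 34·3·11 = 1122.
Solve by successive substitution. Start with x ≡ 32 (mod 34).
  Combine with x ≡ 2 (mod 3): write x = 32 + 34·t and require 32 + 34·t ≡ 2 (mod 3), i.e. 34·t ≡ 2 − 32 ≡ 0 (mod 3). Since 34^(−1) ≡ 1 (mod 3) (34 ≡ 1 (mod 3)), t ≡ 1·0 ≡ 0 (mod 3). So x ≡ 32 + 34·0 = 32 (mod 102).
  Combine with x ≡ 4 (mod 11): write x = 32 + 102·t and require 32 + 102·t ≡ 4 (mod 11), i.e. 102·t ≡ 4 − 32 ≡ 5 (mod 11). Since 102^(−1) ≡ 4 (mod 11) (102 ≡ 3 (mod 11)), t ≡ 4·5 ≡ 9 (mod 11). So x ≡ 32 + 102·9 = 950 (mod 1122).
Unique solution in [0, 1122): x = 950.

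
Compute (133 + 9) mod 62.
18

Reduce the summands first: 133 ≡ 9 (mod 62), so 133 + 9 ≡ 9 + 9 (mod 62). 9 + 9 = 18; 18 = 0·62 + 18, so (133 + 9) mod 62 = 18.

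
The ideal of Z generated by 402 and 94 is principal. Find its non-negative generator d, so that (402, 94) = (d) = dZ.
(402, 94) = (2); d = 2

In the PID Z, (a, b) is generated by gcd(a, b). Compute gcd(402, 94) with the extended Euclidean algorithm, tracking rows (r, s, t) with s·402 + t·94 = r:
  row A: (402, 1, 0)   [1·402 + 0·94 = 402]
  row B: (94, 0, 1)   [0·402 + 1·94 = 94]
  402 = 4·94 + 26   → row C = row A − 4·row B = (26, 1, −4)   [check: 1·402 − 4·94 = 26]
  94 = 3·26 + 16   → row D = row B − 3·row C = (16, −3, 13)   [check: −3·402 + 13·94 = 16]
  26 = 1·16 + 10   → row E = row C − 1·row D = (10, 4, −17)   [check: 4·402 − 17·94 = 10]
  16 = 1·10 + 6   → row F = row D − 1·row E = (6, −7, 30)   [check: −7·402 + 30·94 = 6]
  10 = 1·6 + 4   → row G = row E − 1·row F = (4, 11, −47)   [check: 11·402 − 47·94 = 4]
  6 = 1·4 + 2   → row H = row F − 1·row G = (2, −18, 77)   [check: −18·402 + 77·94 = 2]
  4 = 2·2 + 0   → remainder 0, stop. gcd = 2 (last nonzero row H).
So gcd(402, 94) = 2, with Bézout identity −18·402 + 77·94 = 2. Containment (⊇): the Bézout identity exhibits 2 as an element of (402, 94), giving (2) ⊆ (402, 94). Containment (⊆): since 2 | 402 and 2 | 94 (402 = 2·201, 94 = 2·47), every Z-linear combination of 402 and 94 is divisible by 2, so (402, 94) ⊆ (2). Therefore (402, 94) = (2), d = 2.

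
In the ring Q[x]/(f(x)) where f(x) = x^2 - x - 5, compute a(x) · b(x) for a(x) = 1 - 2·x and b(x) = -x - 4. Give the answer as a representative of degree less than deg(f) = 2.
First multiply in Q[x] without reducing: a · b = 2·x^2 + 7·x - 4. Now divide by f(x) = x^2 - x - 5, eliminating the leading term at each step:
  leading term 2·x^2: subtract (2)·f(x) = 2·x^2 - 2·x - 10, leaving 9·x + 6
The degree is now < 2, so this is the remainder. Hence a · b ≡ 9·x + 6 in Q[x]/(f).

Final answer: a · b ≡ 9·x + 6 (mod f(x))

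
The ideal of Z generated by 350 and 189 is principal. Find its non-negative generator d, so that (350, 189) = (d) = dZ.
(350, 189) = (7); d = 7

In the PID Z, (a, b) is generated by gcd(a, b). Compute gcd(350, 189) with the extended Euclidean algorithm, tracking rows (r, s, t) with s·350 + t·189 = r:
  row A: (350, 1, 0)   [1·350 + 0·189 = 350]
  row B: (189, 0, 1)   [0·350 + 1·189 = 189]
  350 = 1·189 + 161   → row C = row A − 1·row B = (161, 1, −1)   [check: 1·350 − 1·189 = 161]
  189 = 1·161 + 28   → row D = row B − 1·row C = (28, −1, 2)   [check: −1·350 + 2·189 = 28]
  161 = 5·28 + 21   → row E = row C − 5·row D = (21, 6, −11)   [check: 6·350 − 11·189 = 21]
  28 = 1·21 + 7   → row F = row D − 1·row E = (7, −7, 13)   [check: −7·350 + 13·189 = 7]
  21 = 3·7 + 0   → remainder 0, stop. gcd = 7 (last nonzero row F).
So gcd(350, 189) = 7, with Bézout identity −7·350 + 13·189 = 7. Containment (⊇): the Bézout identity exhibits 7 as an element of (350, 189), giving (7) ⊆ (350, 189). Containment (⊆): since 7 | 350 and 7 | 189 (350 = 7·50, 189 = 7·27), every Z-linear combination of 350 and 189 is divisible by 7, so (350, 189) ⊆ (7). Therefore (350, 189) = (7), d = 7.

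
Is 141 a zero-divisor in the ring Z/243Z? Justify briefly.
gcd(141, 243) = 3 > 1, so 141 is not a unit in Z/243Z. In Z/nZ every nonzero non-unit is a zero-divisor: explicitly, take b = 243/gcd = 81 ≠ 0 (mod 243); then 141·81 = 11421 = 47·243, i.e. 141·81 ≡ 0 (mod 243). So 141 is a zero-divisor.

Final answer: YES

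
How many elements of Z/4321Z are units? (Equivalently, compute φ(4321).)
Z/4321Z has φ(4321) = 4144 units

An element a ∈ Z/4321Z is a unit iff gcd(a, 4321) = 1, so the number of units is φ(4321). φ is multiplicative, with φ(p^e) = p^e − p^(e−1). Factorise 4321 = 29 · 149. Then
  φ(4321) = (29 − 1) · (149 − 1) = 28 · 148 = 4144.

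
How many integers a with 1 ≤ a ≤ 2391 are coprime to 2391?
1592

The number of a ∈ {1, ..., 2391} with gcd(a, 2391) = 1 is by definition Euler's totient φ(2391). φ is multiplicative, with φ(p^e) = p^e − p^(e−1). Factorise 2391 = 3 · 797. Then
  φ(2391) = (3 − 1) · (797 − 1) = 2 · 796 = 1592.
So there are 1592 such integers.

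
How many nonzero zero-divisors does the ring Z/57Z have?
In Z/57Z each nonzero element is either a unit (gcd with 57 is 1) or a zero-divisor (gcd > 1). The number of units is φ(57): factorise 57 = 3 · 19, so φ(57) = (3 − 1) · (19 − 1) = 2 · 18 = 36. The nonzero elements number 57 − 1 = 56. Hence the nonzero zero-divisors number 56 − 36 = 20.

Final answer: Z/57Z has 20 nonzero zero-divisors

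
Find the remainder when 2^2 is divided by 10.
4

Use repeated squaring. Binary(2) = 10. Walk through the bits of the exponent 2 left-to-right: at each bit after the leading one, square the running value, then multiply by 2 if the bit is 1 (always reducing mod 10):
  bit 1 = 1 (leading): start with 2.
  bit 2 = 0: square 2^2 = 4 (mod 10).
Final value: 2^2 ≡ 4 (mod 10).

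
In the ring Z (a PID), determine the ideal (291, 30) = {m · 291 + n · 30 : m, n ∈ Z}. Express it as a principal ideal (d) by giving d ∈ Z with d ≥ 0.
(291, 30) = (3); d = 3

In the PID Z, (a, b) is generated by gcd(a, b). Compute gcd(291, 30) with the extended Euclidean algorithm, tracking rows (r, s, t) with s·291 + t·30 = r:
  row A: (291, 1, 0)   [1·291 + 0·30 = 291]
  row B: (30, 0, 1)   [0·291 + 1·30 = 30]
  291 = 9·30 + 21   → row C = row A − 9·row B = (21, 1, −9)   [check: 1·291 − 9·30 = 21]
  30 = 1·21 + 9   → row D = row B − 1·row C = (9, −1, 10)   [check: −1·291 + 10·30 = 9]
  21 = 2·9 + 3   → row E = row C − 2·row D = (3, 3, −29)   [check: 3·291 − 29·30 = 3]
  9 = 3·3 + 0   → remainder 0, stop. gcd = 3 (last nonzero row E).
So gcd(291, 30) = 3, with Bézout identity 3·291 − 29·30 = 3. Containment (⊇): the Bézout identity exhibits 3 as an element of (291, 30), giving (3) ⊆ (291, 30). Containment (⊆): since 3 | 291 and 3 | 30 (291 = 3·97, 30 = 3·10), every Z-linear combination of 291 and 30 is divisible by 3, so (291, 30) ⊆ (3). Therefore (291, 30) = (3), d = 3.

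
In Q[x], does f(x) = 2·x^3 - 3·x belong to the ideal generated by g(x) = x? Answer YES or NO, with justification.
In Q[x] the ideal (g) consists of all multiples of g, so f ∈ (g) iff g | f, i.e. iff the remainder of f on division by g is 0. Divide f by g (g is monic, so eliminate the leading term of the running remainder at each step):
  leading term 2·x^3: subtract (2·x^2)·g(x) = 2·x^3, leaving -3·x
  leading term -3·x: subtract (-3)·g(x) = -3·x, leaving 0
The remainder is 0, so f(x) = g(x) · h(x) with h(x) = 2·x^2 - 3. Hence g | f, i.e. f ∈ (g).

Final answer: YES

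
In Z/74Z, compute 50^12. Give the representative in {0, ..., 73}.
Use repeated squaring. Binary(12) = 1100. Walk through the bits of the exponent 12 left-to-right: at each bit after the leading one, square the running value, then multiply by 50 if the bit is 1 (always reducing mod 74):
  bit 1 = 1 (leading): start with 50.
  bit 2 = 1: square 50^2 = 2500 ≡ 58; bit is 1, so multiply 58·50 = 2900 ≡ 14 (mod 74).
  bit 3 = 0: square 14^2 = 196 ≡ 48 (mod 74).
  bit 4 = 0: square 48^2 = 2304 ≡ 10 (mod 74).
Final value: 50^12 ≡ 10 (mod 74).

Final answer: 10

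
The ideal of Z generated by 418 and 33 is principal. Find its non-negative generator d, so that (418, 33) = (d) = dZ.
(418, 33) = (11); d = 11

In the PID Z, (a, b) is generated by gcd(a, b). Compute gcd(418, 33) with the extended Euclidean algorithm, tracking rows (r, s, t) with s·418 + t·33 = r:
  row A: (418, 1, 0)   [1·418 + 0·33 = 418]
  row B: (33, 0, 1)   [0·418 + 1·33 = 33]
  418 = 12·33 + 22   → row C = row A − 12·row B = (22, 1, −12)   [check: 1·418 − 12·33 = 22]
  33 = 1·22 + 11   → row D = row B − 1·row C = (11, −1, 13)   [check: −1·418 + 13·33 = 11]
  22 = 2·11 + 0   → remainder 0, stop. gcd = 11 (last nonzero row D).
So gcd(418, 33) = 11, with Bézout identity −1·418 + 13·33 = 11. Containment (⊇): the Bézout identity exhibits 11 as an element of (418, 33), giving (11) ⊆ (418, 33). Containment (⊆): since 11 | 418 and 11 | 33 (418 = 11·38, 33 = 11·3), every Z-linear combination of 418 and 33 is divisible by 11, so (418, 33) ⊆ (11). Therefore (418, 33) = (11), d = 11.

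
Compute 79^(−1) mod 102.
79^(−1) ≡ 31 (mod 102)

Apply the extended Euclidean algorithm to (102, 79), tracking rows (r, s, t) with s·102 + t·79 = r. Each division r_prev = q·r_cur + r_new produces the new row as (previous row) − q·(current row):
  row A: (102, 1, 0)   [1·102 + 0·79 = 102]
  row B: (79, 0, 1)   [0·102 + 1·79 = 79]
  102 = 1·79 + 23   → row C = row A − 1·row B = (23, 1, −1)   [check: 1·102 − 1·79 = 23]
  79 = 3·23 + 10   → row D = row B − 3·row C = (10, −3, 4)   [check: −3·102 + 4·79 = 10]
  23 = 2·10 + 3   → row E = row C − 2·row D = (3, 7, −9)   [check: 7·102 − 9·79 = 3]
  10 = 3·3 + 1   → row F = row D − 3·row E = (1, −24, 31)   [check: −24·102 + 31·79 = 1]
  3 = 3·1 + 0   → remainder 0, stop. gcd = 1 (last nonzero row F).
The gcd is 1, so 79 is invertible mod 102. The last nonzero row gives −24·102 + 31·79 = 1, so t = 31. So 79^(−1) ≡ 31 (mod 102). Verify: 79 · 31 = 2449 ≡ 1 (mod 102). ✓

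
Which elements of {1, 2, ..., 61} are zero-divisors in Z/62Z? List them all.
nonzero zero-divisors of Z/62Z = {2, 4, 6, 8, 10, 12, 14, 16, 18, 20, 22, 24, 26, 28, 30, 31, 32, 34, 36, 38, 40, 42, 44, 46, 48, 50, 52, 54, 56, 58, 60}

An element a ∈ Z/62Z (with a ≠ 0) is a zero-divisor iff gcd(a, 62) > 1 (because a is a unit precisely when gcd(a, n) = 1, and in Z/nZ every nonzero, non-unit element is a zero-divisor). Scan a = 1, ..., 61 and keep those with gcd(a, 62) > 1:
  gcd(2, 62) = 2, gcd(4, 62) = 2, gcd(6, 62) = 2, gcd(8, 62) = 2, gcd(10, 62) = 2, gcd(12, 62) = 2, gcd(14, 62) = 2, gcd(16, 62) = 2, gcd(18, 62) = 2, gcd(20, 62) = 2, gcd(22, 62) = 2, gcd(24, 62) = 2, gcd(26, 62) = 2, gcd(28, 62) = 2, gcd(30, 62) = 2, gcd(31, 62) = 31, gcd(32, 62) = 2, gcd(34, 62) = 2, gcd(36, 62) = 2, gcd(38, 62) = 2, gcd(40, 62) = 2, gcd(42, 62) = 2, gcd(44, 62) = 2, gcd(46, 62) = 2, gcd(48, 62) = 2, gcd(50, 62) = 2, gcd(52, 62) = 2, gcd(54, 62) = 2, gcd(56, 62) = 2, gcd(58, 62) = 2, gcd(60, 62) = 2.
All other a ∈ {1, ..., 61} have gcd(a, 62) = 1 and are units. So the nonzero zero-divisors are exactly the 31 values of a appearing in this scan.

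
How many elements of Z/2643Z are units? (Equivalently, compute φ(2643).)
Z/2643Z has φ(2643) = 1760 units

An element a ∈ Z/2643Z is a unit iff gcd(a, 2643) = 1, so the number of units is φ(2643). φ is multiplicative, with φ(p^e) = p^e − p^(e−1). Factorise 2643 = 3 · 881. Then
  φ(2643) = (3 − 1) · (881 − 1) = 2 · 880 = 1760.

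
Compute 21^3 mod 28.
Use repeated squaring. Binary(3) = 11. Walk through the bits of the exponent 3 left-to-right: at each bit after the leading one, square the running value, then multiply by 21 if the bit is 1 (always reducing mod 28):
  bit 1 = 1 (leading): start with 21.
  bit 2 = 1: square 21^2 = 441 ≡ 21; bit is 1, so multiply 21·21 = 441 ≡ 21 (mod 28).
Final value: 21^3 ≡ 21 (mod 28).

Final answer: 21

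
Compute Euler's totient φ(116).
φ(116) = 56

φ is multiplicative, with φ(p^e) = p^e − p^(e−1). Factorise 116 = 2^2 · 29. Then
  φ(116) = (2^2 − 2^1) · (29 − 1) = 2 · 28 = 56.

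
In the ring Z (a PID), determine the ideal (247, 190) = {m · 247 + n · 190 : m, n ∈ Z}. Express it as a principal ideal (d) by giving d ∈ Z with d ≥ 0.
(247, 190) = (19); d = 19

In the PID Z, (a, b) is generated by gcd(a, b). Compute gcd(247, 190) with the extended Euclidean algorithm, tracking rows (r, s, t) with s·247 + t·190 = r:
  row A: (247, 1, 0)   [1·247 + 0·190 = 247]
  row B: (190, 0, 1)   [0·247 + 1·190 = 190]
  247 = 1·190 + 57   → row C = row A − 1·row B = (57, 1, −1)   [check: 1·247 − 1·190 = 57]
  190 = 3·57 + 19   → row D = row B − 3·row C = (19, −3, 4)   [check: −3·247 + 4·190 = 19]
  57 = 3·19 + 0   → remainder 0, stop. gcd = 19 (last nonzero row D).
So gcd(247, 190) = 19, with Bézout identity −3·247 + 4·190 = 19. Containment (⊇): the Bézout identity exhibits 19 as an element of (247, 190), giving (19) ⊆ (247, 190). Containment (⊆): since 19 | 247 and 19 | 190 (247 = 19·13, 190 = 19·10), every Z-linear combination of 247 and 190 is divisible by 19, so (247, 190) ⊆ (19). Therefore (247, 190) = (19), d = 19.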